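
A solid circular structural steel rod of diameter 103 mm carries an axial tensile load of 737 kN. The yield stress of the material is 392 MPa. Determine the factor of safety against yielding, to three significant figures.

A = πd²/4 = 8332 mm².
σ = F/A = 737000/8332 = 88.45 MPa.
n = 392/88.45 = 4.432.

n = 4.43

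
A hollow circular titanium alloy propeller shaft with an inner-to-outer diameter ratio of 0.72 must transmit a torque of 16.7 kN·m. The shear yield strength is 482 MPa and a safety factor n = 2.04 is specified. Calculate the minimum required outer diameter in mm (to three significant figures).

d_o = 79.0 mm

τ_allow = 482/2.04 = 236.3 MPa.
For a hollow shaft τ = 16T/[πd_o³(1−k⁴)] with k = 0.72, so 1−k⁴ = 0.7313.
d_o³ = 16T/[π τ_allow (1−k⁴)] = 16×1.6700×10^7/(π×236.3×0.7313) = 492300 mm³.
d_o = 78.96 mm.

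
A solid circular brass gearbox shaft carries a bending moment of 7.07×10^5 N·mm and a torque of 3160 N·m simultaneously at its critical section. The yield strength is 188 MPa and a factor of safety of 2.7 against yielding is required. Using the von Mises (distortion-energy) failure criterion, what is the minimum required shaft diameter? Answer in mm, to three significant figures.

σ_allow = σ_y/n = 188/2.7 = 69.63 MPa.
For a solid shaft σ_b = 32M/(πd³) and τ = 16T/(πd³), so the von Mises stress is σ' = (16/πd³)·√(4M²+3T²).
√(4M²+3T²) = √(4×(707000)² + 3×(3.160×10^6)²) = 5.653×10^6 N·mm.
d³ = 16×5.653×10^6/(π×69.63) = 413500 mm³.
d = 74.50 mm.

d = 74.5 mm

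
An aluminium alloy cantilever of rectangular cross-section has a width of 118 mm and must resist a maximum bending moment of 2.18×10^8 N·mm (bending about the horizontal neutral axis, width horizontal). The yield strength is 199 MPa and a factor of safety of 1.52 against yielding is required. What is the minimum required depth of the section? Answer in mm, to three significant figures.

h = 291 mm

σ_allow = 199/1.52 = 130.9 MPa.
For a rectangular section σ = 6M/(bh²), so h² = 6M/(b σ_allow) = 6×2.1800×10^8/(118×130.9) = 84670 mm².
h = 291.0 mm.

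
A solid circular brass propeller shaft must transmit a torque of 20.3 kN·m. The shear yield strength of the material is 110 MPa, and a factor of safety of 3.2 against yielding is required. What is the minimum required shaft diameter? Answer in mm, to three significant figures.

d = 144 mm

Allowable shear stress τ_allow = 110/3.2 = 34.38 MPa.
For a solid shaft τ = 16T/(πd³), so d³ = 16T/(π τ_allow) = 16×2.0300×10^7/(π×34.38) = 3.008×10^6 mm³.
d = (3.008×10^6)^(1/3) = 144.3 mm.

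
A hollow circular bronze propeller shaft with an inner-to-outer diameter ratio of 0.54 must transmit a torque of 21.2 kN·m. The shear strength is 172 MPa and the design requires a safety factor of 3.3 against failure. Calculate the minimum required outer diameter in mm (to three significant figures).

τ_allow = 172/3.3 = 52.12 MPa.
For a hollow shaft τ = 16T/[πd_o³(1−k⁴)] with k = 0.54, so 1−k⁴ = 0.9150.
d_o³ = 16T/[π τ_allow (1−k⁴)] = 16×2.1200×10^7/(π×52.12×0.9150) = 2.264×10^6 mm³.
d_o = 131.3 mm.

d_o = 131 mm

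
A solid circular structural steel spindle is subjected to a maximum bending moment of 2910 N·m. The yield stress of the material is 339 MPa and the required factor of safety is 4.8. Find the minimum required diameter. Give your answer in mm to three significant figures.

σ_allow = 339/4.8 = 70.62 MPa.
For a solid circular section σ = 32M/(πd³), so d³ = 32M/(π σ_allow) = 32×2910000/(π×70.62) = 419700 mm³.
d = 74.87 mm.

d = 74.9 mm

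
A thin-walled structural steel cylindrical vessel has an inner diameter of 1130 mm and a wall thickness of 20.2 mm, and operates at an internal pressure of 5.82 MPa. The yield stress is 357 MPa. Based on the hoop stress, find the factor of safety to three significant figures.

σ_h = pD/(2t) = 5.82×1130/(2×20.2) = 162.8 MPa.
n = 357/162.8 = 2.193.

n = 2.19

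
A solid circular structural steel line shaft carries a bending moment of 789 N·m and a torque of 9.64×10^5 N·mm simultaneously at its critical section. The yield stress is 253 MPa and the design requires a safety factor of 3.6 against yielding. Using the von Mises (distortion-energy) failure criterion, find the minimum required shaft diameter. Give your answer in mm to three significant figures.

d = 55.0 mm

σ_allow = σ_y/n = 253/3.6 = 70.28 MPa.
For a solid shaft σ_b = 32M/(πd³) and τ = 16T/(πd³), so the von Mises stress is σ' = (16/πd³)·√(4M²+3T²).
√(4M²+3T²) = √(4×(789000)² + 3×(964000)²) = 2.297×10^6 N·mm.
d³ = 16×2.297×10^6/(π×70.28) = 166500 mm³.
d = 55.01 mm.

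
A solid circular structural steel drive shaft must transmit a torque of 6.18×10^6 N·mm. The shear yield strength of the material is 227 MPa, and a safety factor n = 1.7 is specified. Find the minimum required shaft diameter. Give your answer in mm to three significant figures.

Allowable shear stress τ_allow = 227/1.7 = 133.5 MPa.
For a solid shaft τ = 16T/(πd³), so d³ = 16T/(π τ_allow) = 16×6180000/(π×133.5) = 235700 mm³.
d = (235700)^(1/3) = 61.77 mm.

d = 61.8 mm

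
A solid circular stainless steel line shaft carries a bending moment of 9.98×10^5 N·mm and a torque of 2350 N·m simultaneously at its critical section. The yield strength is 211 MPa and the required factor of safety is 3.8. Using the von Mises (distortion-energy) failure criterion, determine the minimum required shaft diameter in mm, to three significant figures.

d = 74.6 mm

σ_allow = σ_y/n = 211/3.8 = 55.53 MPa.
For a solid shaft σ_b = 32M/(πd³) and τ = 16T/(πd³), so the von Mises stress is σ' = (16/πd³)·√(4M²+3T²).
√(4M²+3T²) = √(4×(998000)² + 3×(2.350×10^6)²) = 4.533×10^6 N·mm.
d³ = 16×4.533×10^6/(π×55.53) = 415800 mm³.
d = 74.64 mm.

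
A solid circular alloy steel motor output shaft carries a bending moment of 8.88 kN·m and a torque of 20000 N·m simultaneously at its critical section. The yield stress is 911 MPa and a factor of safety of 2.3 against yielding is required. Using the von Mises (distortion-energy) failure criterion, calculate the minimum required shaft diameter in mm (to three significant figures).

σ_allow = σ_y/n = 911/2.3 = 396.1 MPa.
For a solid shaft σ_b = 32M/(πd³) and τ = 16T/(πd³), so the von Mises stress is σ' = (16/πd³)·√(4M²+3T²).
√(4M²+3T²) = √(4×(8.880×10^6)² + 3×(2.000×10^7)²) = 3.893×10^7 N·mm.
d³ = 16×3.893×10^7/(π×396.1) = 500500 mm³.
d = 79.40 mm.

d = 79.4 mm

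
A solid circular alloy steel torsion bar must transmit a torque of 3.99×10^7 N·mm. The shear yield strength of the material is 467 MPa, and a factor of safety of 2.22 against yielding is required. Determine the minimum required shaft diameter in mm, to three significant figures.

Allowable shear stress τ_allow = 467/2.22 = 210.4 MPa.
For a solid shaft τ = 16T/(πd³), so d³ = 16T/(π τ_allow) = 16×3.9900×10^7/(π×210.4) = 966000 mm³.
d = (966000)^(1/3) = 98.85 mm.

d = 98.9 mm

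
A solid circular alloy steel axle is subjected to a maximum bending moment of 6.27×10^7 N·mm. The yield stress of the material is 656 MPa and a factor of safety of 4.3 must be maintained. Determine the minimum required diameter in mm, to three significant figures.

d = 161 mm

σ_allow = 656/4.3 = 152.6 MPa.
For a solid circular section σ = 32M/(πd³), so d³ = 32M/(π σ_allow) = 32×6.2700×10^7/(π×152.6) = 4.186×10^6 mm³.
d = 161.2 mm.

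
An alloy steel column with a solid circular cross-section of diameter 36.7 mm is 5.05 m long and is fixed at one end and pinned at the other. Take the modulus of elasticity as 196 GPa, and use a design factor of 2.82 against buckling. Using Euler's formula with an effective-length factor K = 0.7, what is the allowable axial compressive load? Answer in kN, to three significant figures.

I = πd⁴/64 = π×36.7⁴/64 = 89050 mm⁴.
Effective length L_e = KL = 0.7×5.05 m = 3535 mm.
Euler critical load P_cr = π²EI/L_e² = π²×196000×89050/3535² = 13790 N.
P_allow = P_cr/n = 13790/2.82 = 4888 N.

P_allow = 4.89 kN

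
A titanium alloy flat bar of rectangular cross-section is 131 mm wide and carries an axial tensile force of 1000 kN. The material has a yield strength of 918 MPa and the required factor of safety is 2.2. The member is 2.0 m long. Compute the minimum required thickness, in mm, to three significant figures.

σ_allow = 918/2.2 = 417.3 MPa.
Required area A = F/σ_allow = 1000000/417.3 = 2397 mm².
t = A/w = 2397/131 = 18.29 mm.

t = 18.3 mm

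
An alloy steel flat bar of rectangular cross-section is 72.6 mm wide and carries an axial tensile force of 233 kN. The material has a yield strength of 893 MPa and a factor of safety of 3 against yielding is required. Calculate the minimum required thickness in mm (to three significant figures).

σ_allow = 893/3 = 297.7 MPa.
Required area A = F/σ_allow = 233000/297.7 = 782.8 mm².
t = A/w = 782.8/72.6 = 10.78 mm.

t = 10.8 mm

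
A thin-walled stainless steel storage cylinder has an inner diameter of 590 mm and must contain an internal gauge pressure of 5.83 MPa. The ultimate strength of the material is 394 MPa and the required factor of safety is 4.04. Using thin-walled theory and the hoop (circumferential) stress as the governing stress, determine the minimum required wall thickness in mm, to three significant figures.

σ_allow = 394/4.04 = 97.52 MPa.
Hoop stress σ_h = pD/(2t), so t = pD/(2σ_allow) = 5.83×590/(2×97.52) = 17.64 mm.

t = 17.6 mm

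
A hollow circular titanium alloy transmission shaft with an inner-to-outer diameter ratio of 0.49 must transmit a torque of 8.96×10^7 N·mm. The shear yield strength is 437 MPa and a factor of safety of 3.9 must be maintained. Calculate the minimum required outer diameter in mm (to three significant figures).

τ_allow = 437/3.9 = 112.1 MPa.
For a hollow shaft τ = 16T/[πd_o³(1−k⁴)] with k = 0.49, so 1−k⁴ = 0.9424.
d_o³ = 16T/[π τ_allow (1−k⁴)] = 16×8.9600×10^7/(π×112.1×0.9424) = 4.322×10^6 mm³.
d_o = 162.9 mm.

d_o = 163 mm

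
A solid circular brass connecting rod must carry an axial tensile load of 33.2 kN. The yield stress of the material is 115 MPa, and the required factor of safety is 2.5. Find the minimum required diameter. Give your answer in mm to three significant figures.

d = 30.3 mm

Allowable stress σ_allow = 115/2.5 = 46.00 MPa.
Required area A = F/σ_allow = 33200/46.00 = 721.7 mm².
A = πd²/4 → d = √(4A/π) = 30.31 mm.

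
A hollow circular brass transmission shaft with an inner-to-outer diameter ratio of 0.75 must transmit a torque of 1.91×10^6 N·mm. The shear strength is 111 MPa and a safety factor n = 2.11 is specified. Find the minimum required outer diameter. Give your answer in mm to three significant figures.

τ_allow = 111/2.11 = 52.61 MPa.
For a hollow shaft τ = 16T/[πd_o³(1−k⁴)] with k = 0.75, so 1−k⁴ = 0.6836.
d_o³ = 16T/[π τ_allow (1−k⁴)] = 16×1910000/(π×52.61×0.6836) = 270500 mm³.
d_o = 64.67 mm.

d_o = 64.7 mm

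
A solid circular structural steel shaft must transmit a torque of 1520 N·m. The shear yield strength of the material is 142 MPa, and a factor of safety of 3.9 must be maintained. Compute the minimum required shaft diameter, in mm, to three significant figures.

Allowable shear stress τ_allow = 142/3.9 = 36.41 MPa.
For a solid shaft τ = 16T/(πd³), so d³ = 16T/(π τ_allow) = 16×1520000/(π×36.41) = 212600 mm³.
d = (212600)^(1/3) = 59.68 mm.

d = 59.7 mm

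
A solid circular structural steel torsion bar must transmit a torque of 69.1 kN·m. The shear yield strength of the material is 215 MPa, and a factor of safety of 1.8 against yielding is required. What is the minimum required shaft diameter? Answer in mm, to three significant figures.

d = 143 mm

Allowable shear stress τ_allow = 215/1.8 = 119.4 MPa.
For a solid shaft τ = 16T/(πd³), so d³ = 16T/(π τ_allow) = 16×6.9100×10^7/(π×119.4) = 2.946×10^6 mm³.
d = (2.946×10^6)^(1/3) = 143.4 mm.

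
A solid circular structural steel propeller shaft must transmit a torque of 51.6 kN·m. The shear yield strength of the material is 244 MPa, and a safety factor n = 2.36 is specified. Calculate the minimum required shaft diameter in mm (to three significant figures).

Allowable shear stress τ_allow = 244/2.36 = 103.4 MPa.
For a solid shaft τ = 16T/(πd³), so d³ = 16T/(π τ_allow) = 16×5.1600×10^7/(π×103.4) = 2.542×10^6 mm³.
d = (2.542×10^6)^(1/3) = 136.5 mm.

d = 136 mm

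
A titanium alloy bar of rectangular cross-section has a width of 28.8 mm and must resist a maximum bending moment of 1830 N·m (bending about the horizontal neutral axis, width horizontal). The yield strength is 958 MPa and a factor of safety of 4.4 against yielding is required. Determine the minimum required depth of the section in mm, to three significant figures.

h = 41.8 mm

σ_allow = 958/4.4 = 217.7 MPa.
For a rectangular section σ = 6M/(bh²), so h² = 6M/(b σ_allow) = 6×1830000/(28.8×217.7) = 1751 mm².
h = 41.85 mm.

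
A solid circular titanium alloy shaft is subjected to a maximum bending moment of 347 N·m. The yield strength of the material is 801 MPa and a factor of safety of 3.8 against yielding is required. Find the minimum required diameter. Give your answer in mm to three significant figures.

σ_allow = 801/3.8 = 210.8 MPa.
For a solid circular section σ = 32M/(πd³), so d³ = 32M/(π σ_allow) = 32×347000/(π×210.8) = 16770 mm³.
d = 25.60 mm.

d = 25.6 mm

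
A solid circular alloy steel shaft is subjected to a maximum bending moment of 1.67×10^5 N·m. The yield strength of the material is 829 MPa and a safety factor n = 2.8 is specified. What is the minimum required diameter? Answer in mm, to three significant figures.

d = 179 mm

σ_allow = 829/2.8 = 296.1 MPa.
For a solid circular section σ = 32M/(πd³), so d³ = 32M/(π σ_allow) = 32×1.6700×10^8/(π×296.1) = 5.745×10^6 mm³.
d = 179.1 mm.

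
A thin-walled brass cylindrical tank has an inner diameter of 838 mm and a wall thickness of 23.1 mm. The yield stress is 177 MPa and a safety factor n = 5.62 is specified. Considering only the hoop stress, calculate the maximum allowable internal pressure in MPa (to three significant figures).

p_allow = 1.74 MPa

σ_allow = 177/5.62 = 31.49 MPa.
σ_h = pD/(2t) → p_allow = 2σ_allow t/D = 2×31.49×23.1/838 = 1.736 MPa.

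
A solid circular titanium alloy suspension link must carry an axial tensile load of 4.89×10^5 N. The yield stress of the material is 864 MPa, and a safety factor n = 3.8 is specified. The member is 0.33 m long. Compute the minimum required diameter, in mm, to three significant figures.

d = 52.3 mm

Allowable stress σ_allow = 864/3.8 = 227.4 MPa.
Required area A = F/σ_allow = 489000/227.4 = 2151 mm².
A = πd²/4 → d = √(4A/π) = 52.33 mm.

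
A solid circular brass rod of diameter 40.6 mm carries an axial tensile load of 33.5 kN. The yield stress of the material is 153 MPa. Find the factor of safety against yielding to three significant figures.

n = 5.91

A = πd²/4 = 1295 mm².
σ = F/A = 33500/1295 = 25.88 MPa.
n = 153/25.88 = 5.913.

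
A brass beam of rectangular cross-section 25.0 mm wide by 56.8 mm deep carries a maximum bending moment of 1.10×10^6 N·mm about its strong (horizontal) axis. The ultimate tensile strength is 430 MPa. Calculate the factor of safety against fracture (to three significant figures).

Section modulus S = bh²/6 = 25.0×56.8²/6 = 13440 mm³.
σ = M/S = 1100000/13440 = 81.83 MPa.
n = 430/81.83 = 5.255.

n = 5.25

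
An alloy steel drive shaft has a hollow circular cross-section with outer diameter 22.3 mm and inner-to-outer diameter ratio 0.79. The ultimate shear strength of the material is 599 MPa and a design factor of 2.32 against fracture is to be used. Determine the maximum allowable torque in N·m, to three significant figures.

T_allow = 343 N·m

τ_allow = 599/2.32 = 258.2 MPa.
For a hollow shaft T_allow = τ_allow·πd_o³(1−k⁴)/16 with 1−k⁴ = 0.6105, so πd_o³(1−k⁴)/16 = 1329 mm³.
T_allow = 258.2×1329 = 343200 N·mm = 343.2 N·m.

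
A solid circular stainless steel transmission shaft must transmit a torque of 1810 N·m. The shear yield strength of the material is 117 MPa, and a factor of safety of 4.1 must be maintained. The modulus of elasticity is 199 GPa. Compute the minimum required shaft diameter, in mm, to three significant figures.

d = 68.6 mm

Allowable shear stress τ_allow = 117/4.1 = 28.54 MPa.
For a solid shaft τ = 16T/(πd³), so d³ = 16T/(π τ_allow) = 16×1810000/(π×28.54) = 323000 mm³.
d = (323000)^(1/3) = 68.61 mm.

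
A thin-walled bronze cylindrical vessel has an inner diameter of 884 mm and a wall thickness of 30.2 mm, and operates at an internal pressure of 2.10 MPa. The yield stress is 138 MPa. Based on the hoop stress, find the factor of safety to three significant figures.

σ_h = pD/(2t) = 2.10×884/(2×30.2) = 30.74 MPa.
n = 138/30.74 = 4.490.

n = 4.49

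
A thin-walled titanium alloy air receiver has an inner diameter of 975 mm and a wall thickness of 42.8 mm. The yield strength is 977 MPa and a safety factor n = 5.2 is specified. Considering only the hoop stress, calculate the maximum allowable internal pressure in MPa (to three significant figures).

σ_allow = 977/5.2 = 187.9 MPa.
σ_h = pD/(2t) → p_allow = 2σ_allow t/D = 2×187.9×42.8/975 = 16.50 MPa.

p_allow = 16.5 MPa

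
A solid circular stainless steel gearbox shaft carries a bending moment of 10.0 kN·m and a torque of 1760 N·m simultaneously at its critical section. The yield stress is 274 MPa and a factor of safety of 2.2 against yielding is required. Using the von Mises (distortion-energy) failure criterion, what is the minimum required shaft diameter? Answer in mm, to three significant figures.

σ_allow = σ_y/n = 274/2.2 = 124.5 MPa.
For a solid shaft σ_b = 32M/(πd³) and τ = 16T/(πd³), so the von Mises stress is σ' = (16/πd³)·√(4M²+3T²).
√(4M²+3T²) = √(4×(1.000×10^7)² + 3×(1.760×10^6)²) = 2.023×10^7 N·mm.
d³ = 16×2.023×10^7/(π×124.5) = 827300 mm³.
d = 93.88 mm.

d = 93.9 mm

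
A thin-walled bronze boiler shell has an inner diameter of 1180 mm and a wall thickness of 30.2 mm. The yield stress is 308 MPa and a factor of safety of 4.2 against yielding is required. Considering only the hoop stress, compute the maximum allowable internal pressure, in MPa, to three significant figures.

σ_allow = 308/4.2 = 73.33 MPa.
σ_h = pD/(2t) → p_allow = 2σ_allow t/D = 2×73.33×30.2/1180 = 3.754 MPa.

p_allow = 3.75 MPa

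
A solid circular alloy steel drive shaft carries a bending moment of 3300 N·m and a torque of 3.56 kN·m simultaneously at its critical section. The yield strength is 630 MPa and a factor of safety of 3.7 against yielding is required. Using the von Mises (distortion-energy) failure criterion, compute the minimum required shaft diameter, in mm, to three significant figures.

d = 64.6 mm

σ_allow = σ_y/n = 630/3.7 = 170.3 MPa.
For a solid shaft σ_b = 32M/(πd³) and τ = 16T/(πd³), so the von Mises stress is σ' = (16/πd³)·√(4M²+3T²).
√(4M²+3T²) = √(4×(3.300×10^6)² + 3×(3.560×10^6)²) = 9.032×10^6 N·mm.
d³ = 16×9.032×10^6/(π×170.3) = 270200 mm³.
d = 64.65 mm.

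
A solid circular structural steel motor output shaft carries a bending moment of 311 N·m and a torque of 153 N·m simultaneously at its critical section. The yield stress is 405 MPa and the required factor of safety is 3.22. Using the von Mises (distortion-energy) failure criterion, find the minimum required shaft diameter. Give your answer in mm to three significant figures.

d = 30.1 mm

σ_allow = σ_y/n = 405/3.22 = 125.8 MPa.
For a solid shaft σ_b = 32M/(πd³) and τ = 16T/(πd³), so the von Mises stress is σ' = (16/πd³)·√(4M²+3T²).
√(4M²+3T²) = √(4×(311000)² + 3×(153000)²) = 676100 N·mm.
d³ = 16×676100/(π×125.8) = 27380 mm³.
d = 30.14 mm.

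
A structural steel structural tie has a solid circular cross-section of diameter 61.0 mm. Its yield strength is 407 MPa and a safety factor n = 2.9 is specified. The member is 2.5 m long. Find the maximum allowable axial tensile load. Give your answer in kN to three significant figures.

F_allow = 410 kN

σ_allow = 407/2.9 = 140.3 MPa.
A = πd²/4 = π×61.0²/4 = 2922 mm².
F_allow = σ_allow × A = 140.3×2922 = 410200 N.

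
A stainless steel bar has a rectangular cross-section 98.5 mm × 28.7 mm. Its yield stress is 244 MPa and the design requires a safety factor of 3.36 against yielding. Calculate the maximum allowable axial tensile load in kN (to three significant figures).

F_allow = 205 kN

σ_allow = 244/3.36 = 72.62 MPa.
A = 98.5×28.7 = 2827 mm².
F_allow = σ_allow × A = 72.62×2827 = 205300 N.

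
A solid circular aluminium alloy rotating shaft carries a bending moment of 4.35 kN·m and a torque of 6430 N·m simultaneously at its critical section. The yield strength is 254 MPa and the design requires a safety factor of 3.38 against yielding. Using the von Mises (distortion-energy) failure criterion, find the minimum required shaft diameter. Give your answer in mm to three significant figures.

d = 98.6 mm

σ_allow = σ_y/n = 254/3.38 = 75.15 MPa.
For a solid shaft σ_b = 32M/(πd³) and τ = 16T/(πd³), so the von Mises stress is σ' = (16/πd³)·√(4M²+3T²).
√(4M²+3T²) = √(4×(4.350×10^6)² + 3×(6.430×10^6)²) = 1.413×10^7 N·mm.
d³ = 16×1.413×10^7/(π×75.15) = 957800 mm³.
d = 98.57 mm.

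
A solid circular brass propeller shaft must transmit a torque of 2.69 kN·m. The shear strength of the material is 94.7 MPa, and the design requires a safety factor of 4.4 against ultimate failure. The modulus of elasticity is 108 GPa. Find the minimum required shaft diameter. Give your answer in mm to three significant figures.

Allowable shear stress τ_allow = 94.7/4.4 = 21.52 MPa.
For a solid shaft τ = 16T/(πd³), so d³ = 16T/(π τ_allow) = 16×2690000/(π×21.52) = 636500 mm³.
d = (636500)^(1/3) = 86.02 mm.

d = 86.0 mm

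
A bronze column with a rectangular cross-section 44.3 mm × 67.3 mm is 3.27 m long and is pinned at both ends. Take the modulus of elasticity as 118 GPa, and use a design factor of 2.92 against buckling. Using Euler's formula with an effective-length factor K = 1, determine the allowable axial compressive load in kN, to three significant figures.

P_allow = 18.2 kN

Buckling occurs about the weak axis: I_min = h·b³/12 = 67.3×44.3³/12 = 487600 mm⁴ (b = 44.3 mm is the smaller dimension).
Effective length L_e = KL = 1×3.27 m = 3270 mm.
Euler critical load P_cr = π²EI/L_e² = π²×118000×487600/3270² = 53100 N.
P_allow = P_cr/n = 53100/2.92 = 18190 N.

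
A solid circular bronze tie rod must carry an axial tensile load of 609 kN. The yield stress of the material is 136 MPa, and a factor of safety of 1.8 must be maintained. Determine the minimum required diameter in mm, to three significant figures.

Allowable stress σ_allow = 136/1.8 = 75.56 MPa.
Required area A = F/σ_allow = 609000/75.56 = 8060 mm².
A = πd²/4 → d = √(4A/π) = 101.3 mm.

d = 101 mm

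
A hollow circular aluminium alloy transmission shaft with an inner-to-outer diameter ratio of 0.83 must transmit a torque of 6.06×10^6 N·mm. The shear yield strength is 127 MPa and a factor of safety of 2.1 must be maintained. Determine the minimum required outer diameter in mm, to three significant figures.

τ_allow = 127/2.1 = 60.48 MPa.
For a hollow shaft τ = 16T/[πd_o³(1−k⁴)] with k = 0.83, so 1−k⁴ = 0.5254.
d_o³ = 16T/[π τ_allow (1−k⁴)] = 16×6060000/(π×60.48×0.5254) = 971300 mm³.
d_o = 99.03 mm.

d_o = 99.0 mm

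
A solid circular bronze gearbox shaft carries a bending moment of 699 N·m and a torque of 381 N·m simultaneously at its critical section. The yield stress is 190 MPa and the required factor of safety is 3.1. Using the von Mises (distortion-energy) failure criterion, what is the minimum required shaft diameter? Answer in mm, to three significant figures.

d = 50.5 mm

σ_allow = σ_y/n = 190/3.1 = 61.29 MPa.
For a solid shaft σ_b = 32M/(πd³) and τ = 16T/(πd³), so the von Mises stress is σ' = (16/πd³)·√(4M²+3T²).
√(4M²+3T²) = √(4×(699000)² + 3×(381000)²) = 1.546×10^6 N·mm.
d³ = 16×1.546×10^6/(π×61.29) = 128500 mm³.
d = 50.46 mm.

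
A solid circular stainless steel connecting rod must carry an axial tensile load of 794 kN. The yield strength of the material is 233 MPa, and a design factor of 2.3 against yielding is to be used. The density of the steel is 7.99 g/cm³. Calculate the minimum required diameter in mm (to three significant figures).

Allowable stress σ_allow = 233/2.3 = 101.3 MPa.
Required area A = F/σ_allow = 794000/101.3 = 7838 mm².
A = πd²/4 → d = √(4A/π) = 99.90 mm.

d = 99.9 mm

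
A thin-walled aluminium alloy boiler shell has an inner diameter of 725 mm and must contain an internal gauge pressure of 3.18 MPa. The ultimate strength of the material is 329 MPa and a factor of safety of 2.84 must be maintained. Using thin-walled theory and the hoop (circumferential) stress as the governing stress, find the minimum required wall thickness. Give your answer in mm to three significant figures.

t = 9.95 mm

σ_allow = 329/2.84 = 115.8 MPa.
Hoop stress σ_h = pD/(2t), so t = pD/(2σ_allow) = 3.18×725/(2×115.8) = 9.951 mm.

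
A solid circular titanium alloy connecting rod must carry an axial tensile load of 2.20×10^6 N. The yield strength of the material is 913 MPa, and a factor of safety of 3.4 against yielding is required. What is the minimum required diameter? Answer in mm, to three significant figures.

d = 102 mm

Allowable stress σ_allow = 913/3.4 = 268.5 MPa.
Required area A = F/σ_allow = 2200000/268.5 = 8193 mm².
A = πd²/4 → d = √(4A/π) = 102.1 mm.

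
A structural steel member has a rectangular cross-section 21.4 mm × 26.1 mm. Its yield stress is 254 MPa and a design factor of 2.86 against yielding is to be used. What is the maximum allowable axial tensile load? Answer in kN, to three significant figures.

σ_allow = 254/2.86 = 88.81 MPa.
A = 21.4×26.1 = 558.5 mm².
F_allow = σ_allow × A = 88.81×558.5 = 49600 N.

F_allow = 49.6 kN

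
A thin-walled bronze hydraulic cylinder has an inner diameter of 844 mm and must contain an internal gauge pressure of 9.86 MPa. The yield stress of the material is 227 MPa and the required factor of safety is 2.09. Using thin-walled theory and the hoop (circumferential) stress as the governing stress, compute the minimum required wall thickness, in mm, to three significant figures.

t = 38.3 mm

σ_allow = 227/2.09 = 108.6 MPa.
Hoop stress σ_h = pD/(2t), so t = pD/(2σ_allow) = 9.86×844/(2×108.6) = 38.31 mm.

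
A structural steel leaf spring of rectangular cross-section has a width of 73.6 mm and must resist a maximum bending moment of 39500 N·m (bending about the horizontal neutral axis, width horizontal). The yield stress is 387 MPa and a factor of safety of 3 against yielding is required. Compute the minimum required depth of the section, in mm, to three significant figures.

σ_allow = 387/3 = 129.0 MPa.
For a rectangular section σ = 6M/(bh²), so h² = 6M/(b σ_allow) = 6×3.9500×10^7/(73.6×129.0) = 24960 mm².
h = 158.0 mm.

h = 158 mm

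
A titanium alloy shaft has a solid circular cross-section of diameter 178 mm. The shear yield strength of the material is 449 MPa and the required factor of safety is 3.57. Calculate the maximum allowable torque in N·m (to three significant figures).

τ_allow = 449/3.57 = 125.8 MPa.
For a solid shaft T_allow = τ_allow·πd³/16; πd³/16 = π×178³/16 = 1.107×10^6 mm³.
T_allow = 125.8×1.107×10^6 = 1.393×10^8 N·mm = 139300 N·m.

T_allow = 1.39×10^5 N·m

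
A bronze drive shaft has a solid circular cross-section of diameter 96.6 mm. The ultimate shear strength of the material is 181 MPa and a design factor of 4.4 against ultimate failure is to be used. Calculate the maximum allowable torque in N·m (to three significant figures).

τ_allow = 181/4.4 = 41.14 MPa.
For a solid shaft T_allow = τ_allow·πd³/16; πd³/16 = π×96.6³/16 = 177000 mm³.
T_allow = 41.14×177000 = 7.281×10^6 N·mm = 7281 N·m.

T_allow = 7280 N·m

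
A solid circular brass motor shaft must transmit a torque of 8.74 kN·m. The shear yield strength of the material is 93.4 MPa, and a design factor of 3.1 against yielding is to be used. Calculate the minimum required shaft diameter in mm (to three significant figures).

d = 114 mm

Allowable shear stress τ_allow = 93.4/3.1 = 30.13 MPa.
For a solid shaft τ = 16T/(πd³), so d³ = 16T/(π τ_allow) = 16×8740000/(π×30.13) = 1.477×10^6 mm³.
d = (1.477×10^6)^(1/3) = 113.9 mm.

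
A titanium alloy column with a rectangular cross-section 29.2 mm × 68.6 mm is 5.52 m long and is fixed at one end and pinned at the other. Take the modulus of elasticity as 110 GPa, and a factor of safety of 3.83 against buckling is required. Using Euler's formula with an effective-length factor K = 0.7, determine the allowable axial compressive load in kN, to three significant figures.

Buckling occurs about the weak axis: I_min = h·b³/12 = 68.6×29.2³/12 = 142300 mm⁴ (b = 29.2 mm is the smaller dimension).
Effective length L_e = KL = 0.7×5.52 m = 3864 mm.
Euler critical load P_cr = π²EI/L_e² = π²×110000×142300/3864² = 10350 N.
P_allow = P_cr/n = 10350/3.83 = 2702 N.

P_allow = 2.70 kN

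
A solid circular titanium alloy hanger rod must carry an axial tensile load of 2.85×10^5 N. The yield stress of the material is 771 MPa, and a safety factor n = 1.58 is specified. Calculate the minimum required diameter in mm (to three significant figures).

d = 27.3 mm

Allowable stress σ_allow = 771/1.58 = 488.0 MPa.
Required area A = F/σ_allow = 285000/488.0 = 584.0 mm².
A = πd²/4 → d = √(4A/π) = 27.27 mm.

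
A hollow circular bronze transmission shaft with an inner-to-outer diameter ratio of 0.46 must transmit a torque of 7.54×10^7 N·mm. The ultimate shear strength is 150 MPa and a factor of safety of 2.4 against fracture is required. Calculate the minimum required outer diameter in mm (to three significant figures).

d_o = 186 mm

τ_allow = 150/2.4 = 62.50 MPa.
For a hollow shaft τ = 16T/[πd_o³(1−k⁴)] with k = 0.46, so 1−k⁴ = 0.9552.
d_o³ = 16T/[π τ_allow (1−k⁴)] = 16×7.5400×10^7/(π×62.50×0.9552) = 6.432×10^6 mm³.
d_o = 186.0 mm.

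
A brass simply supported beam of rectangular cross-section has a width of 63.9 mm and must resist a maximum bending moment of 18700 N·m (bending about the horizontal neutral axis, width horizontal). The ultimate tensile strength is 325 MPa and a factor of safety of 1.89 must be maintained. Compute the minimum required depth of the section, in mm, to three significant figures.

h = 101 mm

σ_allow = 325/1.89 = 172.0 MPa.
For a rectangular section σ = 6M/(bh²), so h² = 6M/(b σ_allow) = 6×1.8700×10^7/(63.9×172.0) = 10210 mm².
h = 101.0 mm.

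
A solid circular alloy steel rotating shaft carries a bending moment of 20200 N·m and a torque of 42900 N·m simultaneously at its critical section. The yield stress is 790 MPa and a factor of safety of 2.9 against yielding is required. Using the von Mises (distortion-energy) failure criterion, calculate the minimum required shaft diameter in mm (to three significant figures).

σ_allow = σ_y/n = 790/2.9 = 272.4 MPa.
For a solid shaft σ_b = 32M/(πd³) and τ = 16T/(πd³), so the von Mises stress is σ' = (16/πd³)·√(4M²+3T²).
√(4M²+3T²) = √(4×(2.020×10^7)² + 3×(4.290×10^7)²) = 8.458×10^7 N·mm.
d³ = 16×8.458×10^7/(π×272.4) = 1.581×10^6 mm³.
d = 116.5 mm.

d = 117 mm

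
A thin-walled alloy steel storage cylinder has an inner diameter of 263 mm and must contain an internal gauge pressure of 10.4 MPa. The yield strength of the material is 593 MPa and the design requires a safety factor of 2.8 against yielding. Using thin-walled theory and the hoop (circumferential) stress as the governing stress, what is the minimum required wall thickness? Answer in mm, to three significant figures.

t = 6.46 mm

σ_allow = 593/2.8 = 211.8 MPa.
Hoop stress σ_h = pD/(2t), so t = pD/(2σ_allow) = 10.4×263/(2×211.8) = 6.457 mm.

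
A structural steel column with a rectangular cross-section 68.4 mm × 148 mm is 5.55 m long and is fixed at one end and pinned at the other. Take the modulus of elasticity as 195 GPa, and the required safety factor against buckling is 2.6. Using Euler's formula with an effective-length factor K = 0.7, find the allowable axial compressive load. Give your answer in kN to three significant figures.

Buckling occurs about the weak axis: I_min = h·b³/12 = 148×68.4³/12 = 3.947×10^6 mm⁴ (b = 68.4 mm is the smaller dimension).
Effective length L_e = KL = 0.7×5.55 m = 3885 mm.
Euler critical load P_cr = π²EI/L_e² = π²×195000×3.947×10^6/3885² = 503300 N.
P_allow = P_cr/n = 503300/2.6 = 193600 N.

P_allow = 194 kN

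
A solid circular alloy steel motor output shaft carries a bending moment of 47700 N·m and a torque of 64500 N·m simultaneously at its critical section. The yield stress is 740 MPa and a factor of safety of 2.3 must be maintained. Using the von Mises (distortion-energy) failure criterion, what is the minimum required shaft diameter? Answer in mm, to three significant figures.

σ_allow = σ_y/n = 740/2.3 = 321.7 MPa.
For a solid shaft σ_b = 32M/(πd³) and τ = 16T/(πd³), so the von Mises stress is σ' = (16/πd³)·√(4M²+3T²).
√(4M²+3T²) = √(4×(4.770×10^7)² + 3×(6.450×10^7)²) = 1.469×10^8 N·mm.
d³ = 16×1.469×10^8/(π×321.7) = 2.325×10^6 mm³.
d = 132.5 mm.

d = 132 mm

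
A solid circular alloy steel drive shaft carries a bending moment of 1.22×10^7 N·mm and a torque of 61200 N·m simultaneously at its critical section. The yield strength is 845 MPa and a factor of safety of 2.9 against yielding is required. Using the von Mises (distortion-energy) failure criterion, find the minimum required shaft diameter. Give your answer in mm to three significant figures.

σ_allow = σ_y/n = 845/2.9 = 291.4 MPa.
For a solid shaft σ_b = 32M/(πd³) and τ = 16T/(πd³), so the von Mises stress is σ' = (16/πd³)·√(4M²+3T²).
√(4M²+3T²) = √(4×(1.220×10^7)² + 3×(6.120×10^7)²) = 1.088×10^8 N·mm.
d³ = 16×1.088×10^8/(π×291.4) = 1.901×10^6 mm³.
d = 123.9 mm.

d = 124 mm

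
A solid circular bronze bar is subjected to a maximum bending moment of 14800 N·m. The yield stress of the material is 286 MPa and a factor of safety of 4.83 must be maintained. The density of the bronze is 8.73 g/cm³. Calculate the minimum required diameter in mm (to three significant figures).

σ_allow = 286/4.83 = 59.21 MPa.
For a solid circular section σ = 32M/(πd³), so d³ = 32M/(π σ_allow) = 32×1.4800×10^7/(π×59.21) = 2.546×10^6 mm³.
d = 136.5 mm.

d = 137 mm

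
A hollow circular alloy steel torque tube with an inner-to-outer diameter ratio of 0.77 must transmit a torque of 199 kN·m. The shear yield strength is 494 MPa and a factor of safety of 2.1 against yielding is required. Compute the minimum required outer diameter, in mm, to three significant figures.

τ_allow = 494/2.1 = 235.2 MPa.
For a hollow shaft τ = 16T/[πd_o³(1−k⁴)] with k = 0.77, so 1−k⁴ = 0.6485.
d_o³ = 16T/[π τ_allow (1−k⁴)] = 16×1.9900×10^8/(π×235.2×0.6485) = 6.644×10^6 mm³.
d_o = 188.0 mm.

d_o = 188 mm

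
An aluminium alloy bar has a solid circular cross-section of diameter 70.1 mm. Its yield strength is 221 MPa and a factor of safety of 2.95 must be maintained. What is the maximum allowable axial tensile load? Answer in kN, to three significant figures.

F_allow = 289 kN

σ_allow = 221/2.95 = 74.92 MPa.
A = πd²/4 = π×70.1²/4 = 3859 mm².
F_allow = σ_allow × A = 74.92×3859 = 289100 N.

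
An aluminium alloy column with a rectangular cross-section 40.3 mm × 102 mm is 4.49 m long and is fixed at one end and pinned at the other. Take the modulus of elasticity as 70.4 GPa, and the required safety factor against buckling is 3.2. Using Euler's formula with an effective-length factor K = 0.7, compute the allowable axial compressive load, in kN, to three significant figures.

P_allow = 12.2 kN

Buckling occurs about the weak axis: I_min = h·b³/12 = 102×40.3³/12 = 556300 mm⁴ (b = 40.3 mm is the smaller dimension).
Effective length L_e = KL = 0.7×4.49 m = 3143 mm.
Euler critical load P_cr = π²EI/L_e² = π²×70400×556300/3143² = 39130 N.
P_allow = P_cr/n = 39130/3.2 = 12230 N.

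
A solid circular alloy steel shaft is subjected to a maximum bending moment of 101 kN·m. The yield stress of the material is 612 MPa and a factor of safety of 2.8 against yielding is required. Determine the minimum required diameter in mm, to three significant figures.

d = 168 mm

σ_allow = 612/2.8 = 218.6 MPa.
For a solid circular section σ = 32M/(πd³), so d³ = 32M/(π σ_allow) = 32×1.0100×10^8/(π×218.6) = 4.707×10^6 mm³.
d = 167.6 mm.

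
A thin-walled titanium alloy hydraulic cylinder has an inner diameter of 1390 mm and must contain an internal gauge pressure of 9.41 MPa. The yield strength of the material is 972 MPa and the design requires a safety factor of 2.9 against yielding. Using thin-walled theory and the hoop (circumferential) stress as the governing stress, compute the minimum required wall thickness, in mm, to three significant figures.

t = 19.5 mm

σ_allow = 972/2.9 = 335.2 MPa.
Hoop stress σ_h = pD/(2t), so t = pD/(2σ_allow) = 9.41×1390/(2×335.2) = 19.51 mm.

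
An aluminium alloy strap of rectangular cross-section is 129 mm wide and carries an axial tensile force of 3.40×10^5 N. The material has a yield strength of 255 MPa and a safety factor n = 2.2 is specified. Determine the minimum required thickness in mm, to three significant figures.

σ_allow = 255/2.2 = 115.9 MPa.
Required area A = F/σ_allow = 340000/115.9 = 2933 mm².
t = A/w = 2933/129 = 22.74 mm.

t = 22.7 mm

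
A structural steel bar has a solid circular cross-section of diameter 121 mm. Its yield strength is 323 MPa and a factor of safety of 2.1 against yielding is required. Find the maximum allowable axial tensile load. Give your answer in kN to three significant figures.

σ_allow = 323/2.1 = 153.8 MPa.
A = πd²/4 = π×121²/4 = 11500 mm².
F_allow = σ_allow × A = 153.8×11500 = 1.769×10^6 N.

F_allow = 1770 kN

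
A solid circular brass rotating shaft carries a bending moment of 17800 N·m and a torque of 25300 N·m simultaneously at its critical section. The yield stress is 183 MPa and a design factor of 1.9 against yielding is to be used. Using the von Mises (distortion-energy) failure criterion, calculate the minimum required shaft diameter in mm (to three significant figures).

σ_allow = σ_y/n = 183/1.9 = 96.32 MPa.
For a solid shaft σ_b = 32M/(πd³) and τ = 16T/(πd³), so the von Mises stress is σ' = (16/πd³)·√(4M²+3T²).
√(4M²+3T²) = √(4×(1.780×10^7)² + 3×(2.530×10^7)²) = 5.646×10^7 N·mm.
d³ = 16×5.646×10^7/(π×96.32) = 2.985×10^6 mm³.
d = 144.0 mm.

d = 144 mm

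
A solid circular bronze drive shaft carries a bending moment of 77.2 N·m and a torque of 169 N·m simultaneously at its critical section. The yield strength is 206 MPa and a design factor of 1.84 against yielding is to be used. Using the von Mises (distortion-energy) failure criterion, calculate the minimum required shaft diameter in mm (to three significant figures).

σ_allow = σ_y/n = 206/1.84 = 112.0 MPa.
For a solid shaft σ_b = 32M/(πd³) and τ = 16T/(πd³), so the von Mises stress is σ' = (16/πd³)·√(4M²+3T²).
√(4M²+3T²) = √(4×(77200)² + 3×(169000)²) = 330900 N·mm.
d³ = 16×330900/(π×112.0) = 15050 mm³.
d = 24.69 mm.

d = 24.7 mm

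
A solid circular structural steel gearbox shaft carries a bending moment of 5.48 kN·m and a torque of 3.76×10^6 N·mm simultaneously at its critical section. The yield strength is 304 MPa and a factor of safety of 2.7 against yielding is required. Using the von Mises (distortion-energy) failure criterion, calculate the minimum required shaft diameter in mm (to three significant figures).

σ_allow = σ_y/n = 304/2.7 = 112.6 MPa.
For a solid shaft σ_b = 32M/(πd³) and τ = 16T/(πd³), so the von Mises stress is σ' = (16/πd³)·√(4M²+3T²).
√(4M²+3T²) = √(4×(5.480×10^6)² + 3×(3.760×10^6)²) = 1.275×10^7 N·mm.
d³ = 16×1.275×10^7/(π×112.6) = 576700 mm³.
d = 83.24 mm.

d = 83.2 mm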